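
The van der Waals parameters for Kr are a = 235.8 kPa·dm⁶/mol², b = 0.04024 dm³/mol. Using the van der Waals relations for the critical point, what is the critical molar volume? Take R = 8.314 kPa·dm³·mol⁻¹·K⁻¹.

V_m,c ≈ 0.1207 dm³/mol

For a van der Waals gas, V_m,c = 3b.
V_m,c = 3×0.04024 = 0.1207 dm³/mol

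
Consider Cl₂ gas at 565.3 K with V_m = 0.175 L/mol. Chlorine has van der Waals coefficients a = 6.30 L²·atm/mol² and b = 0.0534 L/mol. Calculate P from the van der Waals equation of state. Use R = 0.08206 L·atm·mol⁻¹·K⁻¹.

P ≈ 175.8 atm

P = RT/(V_m − b) − a/V_m²
RT/(V_m − b) = (0.08206)(565.3)/(0.175 − 0.0534) = 46.389/0.12160 = 381.49 atm
a/V_m² = 6.30/(0.175)² = 205.71 atm
P = 381.49 − 205.71 = 175.8 atm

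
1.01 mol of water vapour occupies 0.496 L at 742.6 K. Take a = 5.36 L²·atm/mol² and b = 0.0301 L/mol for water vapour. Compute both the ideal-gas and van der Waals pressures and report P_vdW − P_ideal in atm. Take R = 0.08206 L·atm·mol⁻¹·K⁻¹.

Ideal: P_ideal = nRT/V = (1.01)(0.08206)(742.6)/0.496 = 124.087 atm
vdW: P = nRT/(V − nb) − a n²/V² = 61.5471/0.465599 − 5.46774/0.246016 = 132.189 − 22.2251 = 109.964 atm
ΔP = 109.964 − 124.087 = -14.12 atm

ΔP ≈ -14.12 atm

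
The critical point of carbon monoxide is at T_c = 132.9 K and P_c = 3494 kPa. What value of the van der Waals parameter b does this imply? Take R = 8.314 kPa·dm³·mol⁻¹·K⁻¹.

b ≈ 0.03953 dm³/mol

From T_c = 8a/(27Rb) and P_c = a/(27b²): b = R T_c/(8 P_c).
b = (8.314)(132.9)/(8×3494) = 1104.9/27952 = 0.03953 dm³/mol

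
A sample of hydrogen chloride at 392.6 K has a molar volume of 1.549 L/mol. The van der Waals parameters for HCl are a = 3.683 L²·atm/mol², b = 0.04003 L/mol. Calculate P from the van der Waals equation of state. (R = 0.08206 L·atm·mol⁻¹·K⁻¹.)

P ≈ 19.82 atm

P = RT/(V_m − b) − a/V_m²
RT/(V_m − b) = (0.08206)(392.6)/(1.549 − 0.04003) = 32.217/1.5090 = 21.350 atm
a/V_m² = 3.683/(1.549)² = 1.5350 atm
P = 21.350 − 1.5350 = 19.82 atm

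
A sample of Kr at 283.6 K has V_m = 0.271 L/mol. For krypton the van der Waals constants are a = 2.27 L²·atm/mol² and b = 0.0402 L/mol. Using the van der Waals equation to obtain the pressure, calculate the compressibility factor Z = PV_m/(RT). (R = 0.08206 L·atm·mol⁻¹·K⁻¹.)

P = RT/(V_m − b) − a/V_m² = (0.08206)(283.6)/(0.271 − 0.0402) − 2.27/(0.271)²
  = 23.272/0.23080 − 30.909 = 100.83 − 30.909 = 69.92 atm
Z = PV_m/(RT) = (69.92)(0.271)/((0.08206)(283.6)) = 18.948/23.272 = 0.8142

Z ≈ 0.8142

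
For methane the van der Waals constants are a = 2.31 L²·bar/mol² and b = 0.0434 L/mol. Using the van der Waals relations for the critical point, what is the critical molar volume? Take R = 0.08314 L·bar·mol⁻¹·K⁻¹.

For a van der Waals gas, V_m,c = 3b.
V_m,c = 3×0.0434 = 0.1302 L/mol

V_m,c ≈ 0.1302 L/mol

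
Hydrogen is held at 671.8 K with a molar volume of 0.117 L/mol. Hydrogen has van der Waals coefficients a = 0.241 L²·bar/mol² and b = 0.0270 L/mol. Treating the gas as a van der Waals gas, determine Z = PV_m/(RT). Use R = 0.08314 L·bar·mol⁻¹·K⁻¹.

Z ≈ 1.263

P = RT/(V_m − b) − a/V_m² = (0.08314)(671.8)/(0.117 − 0.0270) − 0.241/(0.117)²
  = 55.853/0.090000 − 17.605 = 620.59 − 17.605 = 602.99 bar
Z = PV_m/(RT) = (602.99)(0.117)/((0.08314)(671.8)) = 70.550/55.853 = 1.263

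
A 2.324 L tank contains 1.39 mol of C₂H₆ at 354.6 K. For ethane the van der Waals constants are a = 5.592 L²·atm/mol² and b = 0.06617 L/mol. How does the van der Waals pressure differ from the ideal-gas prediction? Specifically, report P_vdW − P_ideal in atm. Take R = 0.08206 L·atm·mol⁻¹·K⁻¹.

ΔP ≈ -1.283 atm

Ideal: P_ideal = nRT/V = (1.39)(0.08206)(354.6)/2.324 = 17.4040 atm
vdW: P = nRT/(V − nb) − a n²/V² = 40.4469/2.23202 − 10.8043/5.40098 = 18.1212 − 2.00043 = 16.1208 atm
ΔP = 16.1208 − 17.4040 = -1.283 atm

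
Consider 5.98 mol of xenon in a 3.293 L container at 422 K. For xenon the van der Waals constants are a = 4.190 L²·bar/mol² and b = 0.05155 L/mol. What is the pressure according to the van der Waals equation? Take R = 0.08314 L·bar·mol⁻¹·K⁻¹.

P = nRT/(V − nb) − a n²/V²
nRT/(V − nb) = (5.98)(0.08314)(422)/(3.293 − 5.98×0.05155) = 209.81/2.9847 = 70.295 bar
a n²/V² = (4.190)(5.98)²/(3.293)² = 13.818 bar
P = 70.295 − 13.818 = 56.48 bar

P ≈ 56.48 bar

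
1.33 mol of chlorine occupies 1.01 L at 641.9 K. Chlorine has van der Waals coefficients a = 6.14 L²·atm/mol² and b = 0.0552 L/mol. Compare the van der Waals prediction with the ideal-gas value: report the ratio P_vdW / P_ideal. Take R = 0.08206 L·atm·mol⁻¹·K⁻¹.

Ideal: P_ideal = nRT/V = (1.33)(0.08206)(641.9)/1.01 = 69.3632 atm
vdW: P = nRT/(V − nb) − a n²/V² = 70.0568/0.936584 − 10.8610/1.02010 = 74.8003 − 10.6470 = 64.1533 atm
Ratio = 64.1533/69.3632 = 0.9249

P_vdW / P_ideal ≈ 0.9249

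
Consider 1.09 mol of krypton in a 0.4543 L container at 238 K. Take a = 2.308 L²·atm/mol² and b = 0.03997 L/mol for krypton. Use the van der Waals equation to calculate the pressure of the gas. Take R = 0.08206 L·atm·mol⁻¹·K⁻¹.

P = nRT/(V − nb) − a n²/V²
nRT/(V − nb) = (1.09)(0.08206)(238)/(0.4543 − 1.09×0.03997) = 21.288/0.41073 = 51.830 atm
a n²/V² = (2.308)(1.09)²/(0.4543)² = 13.286 atm
P = 51.830 − 13.286 = 38.54 atm

P ≈ 38.54 atm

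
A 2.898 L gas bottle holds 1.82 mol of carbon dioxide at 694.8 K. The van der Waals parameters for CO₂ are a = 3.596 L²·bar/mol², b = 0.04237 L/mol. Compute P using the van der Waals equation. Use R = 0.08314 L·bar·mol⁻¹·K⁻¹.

P = nRT/(V − nb) − a n²/V²
nRT/(V − nb) = (1.82)(0.08314)(694.8)/(2.898 − 1.82×0.04237) = 105.13/2.8209 = 37.268 bar
a n²/V² = (3.596)(1.82)²/(2.898)² = 1.4183 bar
P = 37.268 − 1.4183 = 35.85 bar

P ≈ 35.85 bar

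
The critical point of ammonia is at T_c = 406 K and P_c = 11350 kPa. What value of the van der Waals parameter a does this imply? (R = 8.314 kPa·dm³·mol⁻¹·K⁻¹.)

a ≈ 423.5 kPa·dm⁶/mol²

From T_c = 8a/(27Rb) and P_c = a/(27b²): a = 27 R² T_c²/(64 P_c).
a = 27×(8.314)²×(406)²/(64×11350) = 307635090/726400 = 423.5 kPa·dm⁶/mol²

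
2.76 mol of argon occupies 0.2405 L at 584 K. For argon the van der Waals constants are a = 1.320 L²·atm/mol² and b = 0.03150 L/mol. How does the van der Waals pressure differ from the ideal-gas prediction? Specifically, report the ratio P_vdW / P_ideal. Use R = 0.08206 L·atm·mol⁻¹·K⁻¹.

P_vdW / P_ideal ≈ 1.250

Ideal: P_ideal = nRT/V = (2.76)(0.08206)(584)/0.2405 = 549.969 atm
vdW: P = nRT/(V − nb) − a n²/V² = 132.268/0.153560 − 10.0552/0.0578403 = 861.344 − 173.844 = 687.500 atm
Ratio = 687.500/549.969 = 1.250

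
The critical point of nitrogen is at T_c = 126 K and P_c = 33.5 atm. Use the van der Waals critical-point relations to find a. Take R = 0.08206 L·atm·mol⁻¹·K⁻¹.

From T_c = 8a/(27Rb) and P_c = a/(27b²): a = 27 R² T_c²/(64 P_c).
a = 27×(0.08206)²×(126)²/(64×33.5) = 2886.5/2144.0 = 1.346 L²·atm/mol²

a ≈ 1.346 L²·atm/mol²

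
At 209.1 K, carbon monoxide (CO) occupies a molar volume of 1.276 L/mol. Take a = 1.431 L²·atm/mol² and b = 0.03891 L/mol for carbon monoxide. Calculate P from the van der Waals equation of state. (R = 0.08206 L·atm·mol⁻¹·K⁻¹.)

P ≈ 12.99 atm

P = RT/(V_m − b) − a/V_m²
RT/(V_m − b) = (0.08206)(209.1)/(1.276 − 0.03891) = 17.159/1.2371 = 13.870 atm
a/V_m² = 1.431/(1.276)² = 0.87890 atm
P = 13.870 − 0.87890 = 12.99 atm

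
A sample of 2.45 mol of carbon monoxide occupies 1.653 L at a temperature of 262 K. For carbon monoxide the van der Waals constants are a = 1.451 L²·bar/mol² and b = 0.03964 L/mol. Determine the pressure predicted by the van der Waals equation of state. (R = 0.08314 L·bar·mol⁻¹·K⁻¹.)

P ≈ 31.11 bar

P = nRT/(V − nb) − a n²/V²
nRT/(V − nb) = (2.45)(0.08314)(262)/(1.653 − 2.45×0.03964) = 53.368/1.5559 = 34.300 bar
a n²/V² = (1.451)(2.45)²/(1.653)² = 3.1875 bar
P = 34.300 − 3.1875 = 31.11 bar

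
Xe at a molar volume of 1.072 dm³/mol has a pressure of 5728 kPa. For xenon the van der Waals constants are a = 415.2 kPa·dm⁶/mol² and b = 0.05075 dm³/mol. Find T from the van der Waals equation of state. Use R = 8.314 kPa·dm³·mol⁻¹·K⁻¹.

T ≈ 748.0 K

T = (P + a/V_m²)(V_m − b)/R
P + a/V_m² = 5728 + 415.2/(1.072)² = 6089.3 kPa
V_m − b = 1.072 − 0.05075 = 1.0213 dm³/mol
T = (6089.3)(1.0213)/8.314 = 748.0 K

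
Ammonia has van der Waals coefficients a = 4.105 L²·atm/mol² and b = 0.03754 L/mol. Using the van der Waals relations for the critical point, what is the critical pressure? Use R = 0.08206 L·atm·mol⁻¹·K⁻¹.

For a van der Waals gas, P_c = a/(27b²).
P_c = 4.105/(27×(0.03754)²) = 4.105/0.038050 = 107.9 atm

P_c ≈ 107.9 atm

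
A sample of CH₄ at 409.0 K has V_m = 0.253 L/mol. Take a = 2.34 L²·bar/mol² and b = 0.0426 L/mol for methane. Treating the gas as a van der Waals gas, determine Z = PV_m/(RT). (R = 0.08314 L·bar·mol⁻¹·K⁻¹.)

P = RT/(V_m − b) − a/V_m² = (0.08314)(409.0)/(0.253 − 0.0426) − 2.34/(0.253)²
  = 34.004/0.21040 − 36.557 = 161.62 − 36.557 = 125.06 bar
Z = PV_m/(RT) = (125.06)(0.253)/((0.08314)(409.0)) = 31.640/34.004 = 0.9305

Z ≈ 0.9305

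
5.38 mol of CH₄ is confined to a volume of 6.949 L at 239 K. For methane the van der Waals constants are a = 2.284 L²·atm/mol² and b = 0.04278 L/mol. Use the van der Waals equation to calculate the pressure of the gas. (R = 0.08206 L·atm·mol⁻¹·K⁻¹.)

P = nRT/(V − nb) − a n²/V²
nRT/(V − nb) = (5.38)(0.08206)(239)/(6.949 − 5.38×0.04278) = 105.51/6.7188 = 15.704 atm
a n²/V² = (2.284)(5.38)²/(6.949)² = 1.3690 atm
P = 15.704 − 1.3690 = 14.34 atm

P ≈ 14.34 atm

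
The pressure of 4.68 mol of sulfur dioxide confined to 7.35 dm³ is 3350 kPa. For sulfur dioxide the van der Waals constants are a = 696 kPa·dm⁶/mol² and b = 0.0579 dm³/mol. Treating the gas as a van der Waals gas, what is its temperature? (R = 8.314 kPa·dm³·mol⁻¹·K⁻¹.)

T ≈ 660.8 K

T = (P + a n²/V²)(V − nb)/(nR)
P + a n²/V² = 3350 + (696)(4.68)²/(7.35)² = 3632.2 kPa
V − nb = 7.35 − (4.68)(0.0579) = 7.0790 dm³
T = (3632.2)(7.0790)/((4.68)(8.314)) = 660.8 K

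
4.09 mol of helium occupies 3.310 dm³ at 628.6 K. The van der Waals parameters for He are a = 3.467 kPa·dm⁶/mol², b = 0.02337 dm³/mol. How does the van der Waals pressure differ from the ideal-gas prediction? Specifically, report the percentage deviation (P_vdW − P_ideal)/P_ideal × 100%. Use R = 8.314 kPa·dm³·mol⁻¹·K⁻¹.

2.89 %

Ideal: P_ideal = nRT/V = (4.09)(8.314)(628.6)/3.310 = 6457.73 kPa
vdW: P = nRT/(V − nb) − a n²/V² = 21375.1/3.21442 − 57.9963/10.9561 = 6649.75 − 5.29352 = 6644.46 kPa
% deviation = (6644.46 − 6457.73)/6457.73 × 100% = 2.89%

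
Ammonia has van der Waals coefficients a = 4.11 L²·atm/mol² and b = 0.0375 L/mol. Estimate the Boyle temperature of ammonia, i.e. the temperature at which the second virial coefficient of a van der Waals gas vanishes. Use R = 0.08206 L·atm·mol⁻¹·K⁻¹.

T_B ≈ 1336 K

For a van der Waals gas the second virial coefficient B₂ = b − a/(RT) vanishes at T_B = a/(Rb).
T_B = 4.11/(0.08206×0.0375) = 4.11/0.0030773 = 1336 K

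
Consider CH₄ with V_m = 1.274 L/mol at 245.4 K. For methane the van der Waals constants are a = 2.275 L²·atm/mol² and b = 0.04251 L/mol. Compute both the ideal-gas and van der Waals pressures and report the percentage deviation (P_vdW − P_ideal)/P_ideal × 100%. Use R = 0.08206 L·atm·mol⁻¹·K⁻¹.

-5.42 %

Ideal: P_ideal = RT/V_m = (0.08206)(245.4)/1.274 = 15.8065 atm
vdW: P = RT/(V_m − b) − a/V_m² = 20.1375/1.23149 − 2.275/1.62308 = 16.3521 − 1.40166 = 14.9504 atm
% deviation = (14.9504 − 15.8065)/15.8065 × 100% = -5.42%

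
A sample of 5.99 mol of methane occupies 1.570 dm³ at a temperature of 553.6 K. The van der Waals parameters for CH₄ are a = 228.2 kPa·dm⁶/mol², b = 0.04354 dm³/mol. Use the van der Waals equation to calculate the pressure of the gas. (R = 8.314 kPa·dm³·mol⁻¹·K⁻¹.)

P = nRT/(V − nb) − a n²/V²
nRT/(V − nb) = (5.99)(8.314)(553.6)/(1.570 − 5.99×0.04354) = 27570/1.3092 = 21059 kPa
a n²/V² = (228.2)(5.99)²/(1.570)² = 3321.8 kPa
P = 21059 − 3321.8 = 17737 kPa

P ≈ 17737 kPa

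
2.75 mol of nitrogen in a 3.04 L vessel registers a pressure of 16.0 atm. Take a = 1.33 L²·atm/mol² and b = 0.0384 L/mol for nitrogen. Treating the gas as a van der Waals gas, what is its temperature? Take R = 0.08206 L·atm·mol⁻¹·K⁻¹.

T = (P + a n²/V²)(V − nb)/(nR)
P + a n²/V² = 16.0 + (1.33)(2.75)²/(3.04)² = 17.088 atm
V − nb = 3.04 − (2.75)(0.0384) = 2.9344 L
T = (17.088)(2.9344)/((2.75)(0.08206)) = 222.2 K

T ≈ 222.2 K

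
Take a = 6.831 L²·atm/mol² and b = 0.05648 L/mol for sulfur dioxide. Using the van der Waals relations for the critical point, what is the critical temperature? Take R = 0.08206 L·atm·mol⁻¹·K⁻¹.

T_c ≈ 436.7 K

For a van der Waals gas, T_c = 8a/(27Rb).
T_c = 8×6.831/(27×0.08206×0.05648) = 54.648/0.12514 = 436.7 K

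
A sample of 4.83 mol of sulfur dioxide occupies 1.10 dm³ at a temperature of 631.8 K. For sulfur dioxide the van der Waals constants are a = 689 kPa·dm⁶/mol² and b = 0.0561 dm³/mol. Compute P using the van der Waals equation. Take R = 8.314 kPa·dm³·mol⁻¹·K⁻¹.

P ≈ 17319 kPa

P = nRT/(V − nb) − a n²/V²
nRT/(V − nb) = (4.83)(8.314)(631.8)/(1.10 − 4.83×0.0561) = 25371/0.82904 = 30603 kPa
a n²/V² = (689)(4.83)²/(1.10)² = 13284 kPa
P = 30603 − 13284 = 17319 kPa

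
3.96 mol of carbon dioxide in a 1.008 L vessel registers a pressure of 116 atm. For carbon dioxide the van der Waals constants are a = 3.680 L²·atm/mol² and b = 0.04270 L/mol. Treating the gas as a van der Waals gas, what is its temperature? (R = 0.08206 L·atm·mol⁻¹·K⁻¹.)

T ≈ 446.1 K

T = (P + a n²/V²)(V − nb)/(nR)
P + a n²/V² = 116 + (3.680)(3.96)²/(1.008)² = 172.80 atm
V − nb = 1.008 − (3.96)(0.04270) = 0.83891 L
T = (172.80)(0.83891)/((3.96)(0.08206)) = 446.1 K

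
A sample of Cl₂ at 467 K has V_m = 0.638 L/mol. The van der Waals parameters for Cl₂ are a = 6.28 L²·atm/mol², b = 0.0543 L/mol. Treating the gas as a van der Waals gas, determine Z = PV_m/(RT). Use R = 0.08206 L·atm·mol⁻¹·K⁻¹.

P = RT/(V_m − b) − a/V_m² = (0.08206)(467)/(0.638 − 0.0543) − 6.28/(0.638)²
  = 38.322/0.58370 − 15.428 = 65.654 − 15.428 = 50.226 atm
Z = PV_m/(RT) = (50.226)(0.638)/((0.08206)(467)) = 32.044/38.322 = 0.8362

Z ≈ 0.8362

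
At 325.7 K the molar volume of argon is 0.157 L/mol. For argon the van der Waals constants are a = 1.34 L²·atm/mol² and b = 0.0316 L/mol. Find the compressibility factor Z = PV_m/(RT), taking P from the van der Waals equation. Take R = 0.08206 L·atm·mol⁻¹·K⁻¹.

P = RT/(V_m − b) − a/V_m² = (0.08206)(325.7)/(0.157 − 0.0316) − 1.34/(0.157)²
  = 26.727/0.12540 − 54.363 = 213.13 − 54.363 = 158.77 atm
Z = PV_m/(RT) = (158.77)(0.157)/((0.08206)(325.7)) = 24.927/26.727 = 0.9327

Z ≈ 0.9327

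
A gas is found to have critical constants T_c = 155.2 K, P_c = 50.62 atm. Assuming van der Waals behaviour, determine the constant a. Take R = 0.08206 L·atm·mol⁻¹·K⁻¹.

a ≈ 1.352 L²·atm/mol²

From T_c = 8a/(27Rb) and P_c = a/(27b²): a = 27 R² T_c²/(64 P_c).
a = 27×(0.08206)²×(155.2)²/(64×50.62) = 4379.4/3239.7 = 1.352 L²·atm/mol²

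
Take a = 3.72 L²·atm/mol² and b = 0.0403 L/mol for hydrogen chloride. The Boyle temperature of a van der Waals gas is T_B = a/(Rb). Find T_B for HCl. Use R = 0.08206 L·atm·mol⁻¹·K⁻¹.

For a van der Waals gas the second virial coefficient B₂ = b − a/(RT) vanishes at T_B = a/(Rb).
T_B = 3.72/(0.08206×0.0403) = 3.72/0.0033070 = 1125 K

T_B ≈ 1125 K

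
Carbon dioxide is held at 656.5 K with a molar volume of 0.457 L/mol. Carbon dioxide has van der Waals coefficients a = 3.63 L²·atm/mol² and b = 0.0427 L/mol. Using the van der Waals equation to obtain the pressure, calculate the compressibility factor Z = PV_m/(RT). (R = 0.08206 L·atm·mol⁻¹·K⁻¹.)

P = RT/(V_m − b) − a/V_m² = (0.08206)(656.5)/(0.457 − 0.0427) − 3.63/(0.457)²
  = 53.872/0.41430 − 17.381 = 130.03 − 17.381 = 112.65 atm
Z = PV_m/(RT) = (112.65)(0.457)/((0.08206)(656.5)) = 51.481/53.872 = 0.9556

Z ≈ 0.9556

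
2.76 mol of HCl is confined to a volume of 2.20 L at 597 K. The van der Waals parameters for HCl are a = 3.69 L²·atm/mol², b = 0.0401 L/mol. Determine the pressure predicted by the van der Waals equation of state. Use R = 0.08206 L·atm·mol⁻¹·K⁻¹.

P ≈ 58.91 atm

P = nRT/(V − nb) − a n²/V²
nRT/(V − nb) = (2.76)(0.08206)(597)/(2.20 − 2.76×0.0401) = 135.21/2.0893 = 64.715 atm
a n²/V² = (3.69)(2.76)²/(2.20)² = 5.8076 atm
P = 64.715 − 5.8076 = 58.91 atm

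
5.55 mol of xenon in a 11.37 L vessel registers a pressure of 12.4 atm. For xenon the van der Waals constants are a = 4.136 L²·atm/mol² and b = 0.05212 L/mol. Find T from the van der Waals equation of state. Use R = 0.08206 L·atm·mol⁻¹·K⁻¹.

T = (P + a n²/V²)(V − nb)/(nR)
P + a n²/V² = 12.4 + (4.136)(5.55)²/(11.37)² = 13.385 atm
V − nb = 11.37 − (5.55)(0.05212) = 11.081 L
T = (13.385)(11.081)/((5.55)(0.08206)) = 325.7 K

T ≈ 325.7 K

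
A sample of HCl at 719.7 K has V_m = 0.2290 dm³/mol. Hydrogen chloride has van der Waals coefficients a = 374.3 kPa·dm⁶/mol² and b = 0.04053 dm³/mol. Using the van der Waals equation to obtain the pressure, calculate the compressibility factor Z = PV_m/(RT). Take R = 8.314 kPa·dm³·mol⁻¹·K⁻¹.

Z ≈ 0.9419

P = RT/(V_m − b) − a/V_m² = (8.314)(719.7)/(0.2290 − 0.04053) − 374.3/(0.2290)²
  = 5983.6/0.18847 − 7137.5 = 31748 − 7137.5 = 24611 kPa
Z = PV_m/(RT) = (24611)(0.2290)/((8.314)(719.7)) = 5635.9/5983.6 = 0.9419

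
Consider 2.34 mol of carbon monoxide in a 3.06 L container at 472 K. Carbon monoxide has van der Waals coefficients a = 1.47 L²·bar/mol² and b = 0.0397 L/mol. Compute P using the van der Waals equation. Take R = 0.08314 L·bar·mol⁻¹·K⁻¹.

P ≈ 30.09 bar

P = nRT/(V − nb) − a n²/V²
nRT/(V − nb) = (2.34)(0.08314)(472)/(3.06 − 2.34×0.0397) = 91.826/2.9671 = 30.948 bar
a n²/V² = (1.47)(2.34)²/(3.06)² = 0.85962 bar
P = 30.948 − 0.85962 = 30.09 bar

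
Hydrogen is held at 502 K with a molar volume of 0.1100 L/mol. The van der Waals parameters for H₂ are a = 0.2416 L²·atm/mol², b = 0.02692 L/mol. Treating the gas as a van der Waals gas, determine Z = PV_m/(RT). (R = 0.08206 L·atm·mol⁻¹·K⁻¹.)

P = RT/(V_m − b) − a/V_m² = (0.08206)(502)/(0.1100 − 0.02692) − 0.2416/(0.1100)²
  = 41.194/0.083080 − 19.967 = 495.84 − 19.967 = 475.87 atm
Z = PV_m/(RT) = (475.87)(0.1100)/((0.08206)(502)) = 52.346/41.194 = 1.271

Z ≈ 1.271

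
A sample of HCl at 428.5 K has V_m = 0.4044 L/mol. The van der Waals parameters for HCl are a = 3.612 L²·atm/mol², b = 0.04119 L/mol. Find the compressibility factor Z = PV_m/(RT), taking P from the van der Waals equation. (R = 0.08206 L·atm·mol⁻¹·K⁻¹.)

P = RT/(V_m − b) − a/V_m² = (0.08206)(428.5)/(0.4044 − 0.04119) − 3.612/(0.4044)²
  = 35.163/0.36321 − 22.086 = 96.812 − 22.086 = 74.726 atm
Z = PV_m/(RT) = (74.726)(0.4044)/((0.08206)(428.5)) = 30.219/35.163 = 0.8594

Z ≈ 0.8594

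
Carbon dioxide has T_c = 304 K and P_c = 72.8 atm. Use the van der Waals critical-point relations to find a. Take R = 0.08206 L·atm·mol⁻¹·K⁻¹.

From T_c = 8a/(27Rb) and P_c = a/(27b²): a = 27 R² T_c²/(64 P_c).
a = 27×(0.08206)²×(304)²/(64×72.8) = 16803/4659.2 = 3.606 L²·atm/mol²

a ≈ 3.606 L²·atm/mol²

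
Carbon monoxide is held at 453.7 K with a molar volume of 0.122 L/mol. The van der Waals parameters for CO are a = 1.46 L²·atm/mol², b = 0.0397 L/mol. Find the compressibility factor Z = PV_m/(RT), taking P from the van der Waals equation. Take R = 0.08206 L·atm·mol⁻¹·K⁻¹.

Z ≈ 1.161

P = RT/(V_m − b) − a/V_m² = (0.08206)(453.7)/(0.122 − 0.0397) − 1.46/(0.122)²
  = 37.231/0.082300 − 98.092 = 452.38 − 98.092 = 354.29 atm
Z = PV_m/(RT) = (354.29)(0.122)/((0.08206)(453.7)) = 43.223/37.231 = 1.161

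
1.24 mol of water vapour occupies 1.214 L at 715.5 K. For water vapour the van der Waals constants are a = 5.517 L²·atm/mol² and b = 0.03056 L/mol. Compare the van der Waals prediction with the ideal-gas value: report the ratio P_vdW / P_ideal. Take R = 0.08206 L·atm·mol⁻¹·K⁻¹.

P_vdW / P_ideal ≈ 0.9362

Ideal: P_ideal = nRT/V = (1.24)(0.08206)(715.5)/1.214 = 59.9714 atm
vdW: P = nRT/(V − nb) − a n²/V² = 72.8053/1.17611 − 8.48294/1.47380 = 61.9035 − 5.75583 = 56.1477 atm
Ratio = 56.1477/59.9714 = 0.9362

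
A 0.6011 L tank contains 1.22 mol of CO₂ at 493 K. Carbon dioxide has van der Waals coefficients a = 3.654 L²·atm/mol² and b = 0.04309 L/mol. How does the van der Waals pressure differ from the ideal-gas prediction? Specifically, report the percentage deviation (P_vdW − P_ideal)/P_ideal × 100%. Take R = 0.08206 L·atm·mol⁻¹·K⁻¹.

-8.75 %

Ideal: P_ideal = nRT/V = (1.22)(0.08206)(493)/0.6011 = 82.1091 atm
vdW: P = nRT/(V − nb) − a n²/V² = 49.3558/0.548530 − 5.43861/0.361321 = 89.9783 − 15.0520 = 74.9263 atm
% deviation = (74.9263 − 82.1091)/82.1091 × 100% = -8.75%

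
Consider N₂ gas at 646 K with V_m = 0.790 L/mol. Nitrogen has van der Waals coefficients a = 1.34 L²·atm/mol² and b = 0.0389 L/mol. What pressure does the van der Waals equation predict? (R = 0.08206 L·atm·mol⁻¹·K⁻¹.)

P ≈ 68.43 atm

P = RT/(V_m − b) − a/V_m²
RT/(V_m − b) = (0.08206)(646)/(0.790 − 0.0389) = 53.011/0.75110 = 70.578 atm
a/V_m² = 1.34/(0.790)² = 2.1471 atm
P = 70.578 − 2.1471 = 68.43 atm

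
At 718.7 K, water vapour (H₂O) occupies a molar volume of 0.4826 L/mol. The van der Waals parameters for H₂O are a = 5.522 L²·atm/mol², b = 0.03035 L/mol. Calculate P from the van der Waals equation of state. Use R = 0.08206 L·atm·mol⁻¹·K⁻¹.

P ≈ 106.7 atm

P = RT/(V_m − b) − a/V_m²
RT/(V_m − b) = (0.08206)(718.7)/(0.4826 − 0.03035) = 58.977/0.45225 = 130.41 atm
a/V_m² = 5.522/(0.4826)² = 23.709 atm
P = 130.41 − 23.709 = 106.7 atm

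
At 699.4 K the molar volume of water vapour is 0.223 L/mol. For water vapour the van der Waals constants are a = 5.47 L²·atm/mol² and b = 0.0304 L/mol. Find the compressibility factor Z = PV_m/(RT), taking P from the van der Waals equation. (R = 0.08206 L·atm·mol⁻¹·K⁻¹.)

P = RT/(V_m − b) − a/V_m² = (0.08206)(699.4)/(0.223 − 0.0304) − 5.47/(0.223)²
  = 57.393/0.19260 − 110.00 = 297.99 − 110.00 = 187.99 atm
Z = PV_m/(RT) = (187.99)(0.223)/((0.08206)(699.4)) = 41.922/57.393 = 0.7304

Z ≈ 0.7304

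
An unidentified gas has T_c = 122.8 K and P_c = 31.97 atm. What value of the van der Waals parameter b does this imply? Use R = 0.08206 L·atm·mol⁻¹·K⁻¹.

b ≈ 0.03940 L/mol

From T_c = 8a/(27Rb) and P_c = a/(27b²): b = R T_c/(8 P_c).
b = (0.08206)(122.8)/(8×31.97) = 10.077/255.76 = 0.03940 L/mol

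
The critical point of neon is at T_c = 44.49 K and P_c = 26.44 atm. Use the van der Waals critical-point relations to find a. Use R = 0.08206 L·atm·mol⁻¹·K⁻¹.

From T_c = 8a/(27Rb) and P_c = a/(27b²): a = 27 R² T_c²/(64 P_c).
a = 27×(0.08206)²×(44.49)²/(64×26.44) = 359.87/1692.2 = 0.2127 L²·atm/mol²

a ≈ 0.2127 L²·atm/mol²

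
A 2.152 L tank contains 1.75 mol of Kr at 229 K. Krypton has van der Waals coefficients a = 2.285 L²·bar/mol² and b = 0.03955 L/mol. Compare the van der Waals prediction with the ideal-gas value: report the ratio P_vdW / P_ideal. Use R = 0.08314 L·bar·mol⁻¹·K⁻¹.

P_vdW / P_ideal ≈ 0.9356

Ideal: P_ideal = nRT/V = (1.75)(0.08314)(229)/2.152 = 15.4825 bar
vdW: P = nRT/(V − nb) − a n²/V² = 33.3184/2.08279 − 6.99781/4.63110 = 15.9970 − 1.51105 = 14.4860 bar
Ratio = 14.4860/15.4825 = 0.9356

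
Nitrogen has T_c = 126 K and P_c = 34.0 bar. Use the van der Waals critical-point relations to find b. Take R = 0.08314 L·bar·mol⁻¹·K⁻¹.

From T_c = 8a/(27Rb) and P_c = a/(27b²): b = R T_c/(8 P_c).
b = (0.08314)(126)/(8×34.0) = 10.476/272.00 = 0.03851 L/mol

b ≈ 0.03851 L/mol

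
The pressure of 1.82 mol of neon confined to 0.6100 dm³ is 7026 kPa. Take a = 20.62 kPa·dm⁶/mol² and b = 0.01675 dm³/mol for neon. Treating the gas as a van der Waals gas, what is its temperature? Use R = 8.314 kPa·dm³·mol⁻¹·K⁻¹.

T = (P + a n²/V²)(V − nb)/(nR)
P + a n²/V² = 7026 + (20.62)(1.82)²/(0.6100)² = 7209.6 kPa
V − nb = 0.6100 − (1.82)(0.01675) = 0.57952 dm³
T = (7209.6)(0.57952)/((1.82)(8.314)) = 276.1 K

T ≈ 276.1 K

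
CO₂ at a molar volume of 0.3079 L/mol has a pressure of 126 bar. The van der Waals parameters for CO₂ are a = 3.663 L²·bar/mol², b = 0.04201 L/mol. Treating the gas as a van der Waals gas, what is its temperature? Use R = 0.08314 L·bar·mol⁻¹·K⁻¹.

T = (P + a/V_m²)(V_m − b)/R
P + a/V_m² = 126 + 3.663/(0.3079)² = 164.64 bar
V_m − b = 0.3079 − 0.04201 = 0.26589 L/mol
T = (164.64)(0.26589)/0.08314 = 526.5 K

T ≈ 526.5 K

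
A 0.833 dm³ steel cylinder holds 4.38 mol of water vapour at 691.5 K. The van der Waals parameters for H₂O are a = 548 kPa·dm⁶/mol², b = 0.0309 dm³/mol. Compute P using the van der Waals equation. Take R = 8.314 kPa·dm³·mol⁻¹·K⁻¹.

P ≈ 20943 kPa

P = nRT/(V − nb) − a n²/V²
nRT/(V − nb) = (4.38)(8.314)(691.5)/(0.833 − 4.38×0.0309) = 25181/0.69766 = 36094 kPa
a n²/V² = (548)(4.38)²/(0.833)² = 15151 kPa
P = 36094 − 15151 = 20943 kPa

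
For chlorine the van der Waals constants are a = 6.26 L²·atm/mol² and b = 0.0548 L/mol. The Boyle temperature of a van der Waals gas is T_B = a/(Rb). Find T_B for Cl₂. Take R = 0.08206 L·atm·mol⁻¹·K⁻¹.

T_B ≈ 1392 K

For a van der Waals gas the second virial coefficient B₂ = b − a/(RT) vanishes at T_B = a/(Rb).
T_B = 6.26/(0.08206×0.0548) = 6.26/0.0044969 = 1392 K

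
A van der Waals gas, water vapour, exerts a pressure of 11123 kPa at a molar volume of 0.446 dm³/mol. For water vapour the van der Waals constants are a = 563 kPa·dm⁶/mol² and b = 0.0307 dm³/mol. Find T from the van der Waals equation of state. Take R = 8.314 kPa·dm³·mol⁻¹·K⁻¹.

T ≈ 697.0 K

T = (P + a/V_m²)(V_m − b)/R
P + a/V_m² = 11123 + 563/(0.446)² = 13953 kPa
V_m − b = 0.446 − 0.0307 = 0.41530 dm³/mol
T = (13953)(0.41530)/8.314 = 697.0 K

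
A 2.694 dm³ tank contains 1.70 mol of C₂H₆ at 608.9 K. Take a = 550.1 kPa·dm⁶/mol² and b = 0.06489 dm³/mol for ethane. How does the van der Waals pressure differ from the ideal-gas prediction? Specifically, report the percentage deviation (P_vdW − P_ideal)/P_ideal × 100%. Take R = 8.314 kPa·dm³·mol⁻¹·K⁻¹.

Ideal: P_ideal = nRT/V = (1.70)(8.314)(608.9)/2.694 = 3194.53 kPa
vdW: P = nRT/(V − nb) − a n²/V² = 8606.07/2.58369 − 1589.79/7.25764 = 3330.92 − 219.051 = 3111.87 kPa
% deviation = (3111.87 − 3194.53)/3194.53 × 100% = -2.59%

-2.59 %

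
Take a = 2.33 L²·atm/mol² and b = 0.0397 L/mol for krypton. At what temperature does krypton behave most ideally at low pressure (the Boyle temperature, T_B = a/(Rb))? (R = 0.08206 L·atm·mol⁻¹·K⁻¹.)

T_B ≈ 715.2 K

For a van der Waals gas the second virial coefficient B₂ = b − a/(RT) vanishes at T_B = a/(Rb).
T_B = 2.33/(0.08206×0.0397) = 2.33/0.0032578 = 715.2 K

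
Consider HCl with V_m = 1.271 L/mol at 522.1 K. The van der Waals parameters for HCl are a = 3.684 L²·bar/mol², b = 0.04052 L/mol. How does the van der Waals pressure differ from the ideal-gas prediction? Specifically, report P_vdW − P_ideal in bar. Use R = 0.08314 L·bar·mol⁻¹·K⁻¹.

ΔP ≈ -1.156 bar

Ideal: P_ideal = RT/V_m = (0.08314)(522.1)/1.271 = 34.1522 bar
vdW: P = RT/(V_m − b) − a/V_m² = 43.4074/1.23048 − 3.684/1.61544 = 35.2768 − 2.28049 = 32.9963 bar
ΔP = 32.9963 − 34.1522 = -1.156 bar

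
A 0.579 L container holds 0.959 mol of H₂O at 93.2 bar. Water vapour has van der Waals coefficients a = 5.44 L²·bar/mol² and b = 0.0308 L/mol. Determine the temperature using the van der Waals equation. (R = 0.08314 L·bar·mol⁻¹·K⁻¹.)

T = (P + a n²/V²)(V − nb)/(nR)
P + a n²/V² = 93.2 + (5.44)(0.959)²/(0.579)² = 108.12 bar
V − nb = 0.579 − (0.959)(0.0308) = 0.54946 L
T = (108.12)(0.54946)/((0.959)(0.08314)) = 745.1 K

T ≈ 745.1 K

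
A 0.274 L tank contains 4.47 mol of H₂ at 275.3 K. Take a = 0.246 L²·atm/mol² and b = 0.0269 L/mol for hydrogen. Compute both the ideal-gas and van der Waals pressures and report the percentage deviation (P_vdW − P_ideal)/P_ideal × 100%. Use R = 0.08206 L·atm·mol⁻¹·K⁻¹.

Ideal: P_ideal = nRT/V = (4.47)(0.08206)(275.3)/0.274 = 368.549 atm
vdW: P = nRT/(V − nb) − a n²/V² = 100.982/0.153757 − 4.91530/0.0750760 = 656.764 − 65.4710 = 591.293 atm
% deviation = (591.293 − 368.549)/368.549 × 100% = 60.44%

60.44 %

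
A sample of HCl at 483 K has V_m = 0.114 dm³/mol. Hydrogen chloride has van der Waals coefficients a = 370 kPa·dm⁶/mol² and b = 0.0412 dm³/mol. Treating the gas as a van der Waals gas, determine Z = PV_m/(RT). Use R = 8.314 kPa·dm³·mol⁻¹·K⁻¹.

P = RT/(V_m − b) − a/V_m² = (8.314)(483)/(0.114 − 0.0412) − 370/(0.114)²
  = 4015.7/0.072800 − 28470 = 55161 − 28470 = 26691 kPa
Z = PV_m/(RT) = (26691)(0.114)/((8.314)(483)) = 3042.8/4015.7 = 0.7577

Z ≈ 0.7577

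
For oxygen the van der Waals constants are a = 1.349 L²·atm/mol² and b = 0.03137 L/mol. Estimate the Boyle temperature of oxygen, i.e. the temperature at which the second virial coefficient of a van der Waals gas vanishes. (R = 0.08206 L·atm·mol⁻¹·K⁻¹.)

For a van der Waals gas the second virial coefficient B₂ = b − a/(RT) vanishes at T_B = a/(Rb).
T_B = 1.349/(0.08206×0.03137) = 1.349/0.0025742 = 524.0 K

T_B ≈ 524.0 K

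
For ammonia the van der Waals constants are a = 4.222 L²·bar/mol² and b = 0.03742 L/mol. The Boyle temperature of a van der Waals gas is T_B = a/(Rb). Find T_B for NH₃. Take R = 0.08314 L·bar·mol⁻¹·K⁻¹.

T_B ≈ 1357 K

For a van der Waals gas the second virial coefficient B₂ = b − a/(RT) vanishes at T_B = a/(Rb).
T_B = 4.222/(0.08314×0.03742) = 4.222/0.0031111 = 1357 K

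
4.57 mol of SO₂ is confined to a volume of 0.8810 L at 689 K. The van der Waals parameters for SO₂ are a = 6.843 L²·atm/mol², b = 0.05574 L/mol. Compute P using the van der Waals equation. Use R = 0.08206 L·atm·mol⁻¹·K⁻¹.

P = nRT/(V − nb) − a n²/V²
nRT/(V − nb) = (4.57)(0.08206)(689)/(0.8810 − 4.57×0.05574) = 258.38/0.62627 = 412.57 atm
a n²/V² = (6.843)(4.57)²/(0.8810)² = 184.13 atm
P = 412.57 − 184.13 = 228.4 atm

P ≈ 228.4 atm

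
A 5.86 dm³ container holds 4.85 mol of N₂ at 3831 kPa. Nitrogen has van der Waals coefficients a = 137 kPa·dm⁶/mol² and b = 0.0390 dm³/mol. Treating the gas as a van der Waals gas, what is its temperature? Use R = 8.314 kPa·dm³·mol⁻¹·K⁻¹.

T ≈ 552.0 K

T = (P + a n²/V²)(V − nb)/(nR)
P + a n²/V² = 3831 + (137)(4.85)²/(5.86)² = 3924.8 kPa
V − nb = 5.86 − (4.85)(0.0390) = 5.6709 dm³
T = (3924.8)(5.6709)/((4.85)(8.314)) = 552.0 K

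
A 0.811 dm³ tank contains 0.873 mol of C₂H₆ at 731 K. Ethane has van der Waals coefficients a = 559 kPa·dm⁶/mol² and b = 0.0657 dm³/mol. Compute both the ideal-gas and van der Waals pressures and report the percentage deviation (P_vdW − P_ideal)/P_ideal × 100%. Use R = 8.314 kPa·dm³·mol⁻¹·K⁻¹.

-2.29 %

Ideal: P_ideal = nRT/V = (0.873)(8.314)(731)/0.811 = 6542.15 kPa
vdW: P = nRT/(V − nb) − a n²/V² = 5305.69/0.753644 − 426.030/0.657721 = 7040.05 − 647.737 = 6392.31 kPa
% deviation = (6392.31 − 6542.15)/6542.15 × 100% = -2.29%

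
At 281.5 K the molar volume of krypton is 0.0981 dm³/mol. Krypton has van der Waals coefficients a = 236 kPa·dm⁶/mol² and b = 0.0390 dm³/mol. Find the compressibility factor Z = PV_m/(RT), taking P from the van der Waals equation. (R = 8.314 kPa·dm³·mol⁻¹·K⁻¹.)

Z ≈ 0.6320

P = RT/(V_m − b) − a/V_m² = (8.314)(281.5)/(0.0981 − 0.0390) − 236/(0.0981)²
  = 2340.4/0.059100 − 24523 = 39601 − 24523 = 15078 kPa
Z = PV_m/(RT) = (15078)(0.0981)/((8.314)(281.5)) = 1479.2/2340.4 = 0.6320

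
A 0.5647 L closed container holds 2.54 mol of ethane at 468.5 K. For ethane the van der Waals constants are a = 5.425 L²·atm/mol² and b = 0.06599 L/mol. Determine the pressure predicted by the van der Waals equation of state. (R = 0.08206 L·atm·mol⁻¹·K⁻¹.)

P = nRT/(V − nb) − a n²/V²
nRT/(V − nb) = (2.54)(0.08206)(468.5)/(0.5647 − 2.54×0.06599) = 97.651/0.39709 = 245.92 atm
a n²/V² = (5.425)(2.54)²/(0.5647)² = 109.76 atm
P = 245.92 − 109.76 = 136.2 atm

P ≈ 136.2 atm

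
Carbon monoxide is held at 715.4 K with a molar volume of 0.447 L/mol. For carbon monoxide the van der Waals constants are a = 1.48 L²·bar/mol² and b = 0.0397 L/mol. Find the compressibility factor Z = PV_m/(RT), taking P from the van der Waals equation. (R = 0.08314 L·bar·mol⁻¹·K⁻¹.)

Z ≈ 1.042

P = RT/(V_m − b) − a/V_m² = (0.08314)(715.4)/(0.447 − 0.0397) − 1.48/(0.447)²
  = 59.478/0.40730 − 7.4071 = 146.03 − 7.4071 = 138.62 bar
Z = PV_m/(RT) = (138.62)(0.447)/((0.08314)(715.4)) = 61.963/59.478 = 1.042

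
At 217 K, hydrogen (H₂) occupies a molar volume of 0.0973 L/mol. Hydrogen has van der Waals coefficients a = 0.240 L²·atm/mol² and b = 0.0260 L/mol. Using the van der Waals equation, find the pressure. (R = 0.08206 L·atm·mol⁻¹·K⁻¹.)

P = RT/(V_m − b) − a/V_m²
RT/(V_m − b) = (0.08206)(217)/(0.0973 − 0.0260) = 17.807/0.071300 = 249.75 atm
a/V_m² = 0.240/(0.0973)² = 25.350 atm
P = 249.75 − 25.350 = 224.4 atm

P ≈ 224.4 atm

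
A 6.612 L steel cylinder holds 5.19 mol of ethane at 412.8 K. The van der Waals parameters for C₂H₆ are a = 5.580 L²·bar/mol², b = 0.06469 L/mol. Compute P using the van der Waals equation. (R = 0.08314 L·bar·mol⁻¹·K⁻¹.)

P = nRT/(V − nb) − a n²/V²
nRT/(V − nb) = (5.19)(0.08314)(412.8)/(6.612 − 5.19×0.06469) = 178.12/6.2763 = 28.380 bar
a n²/V² = (5.580)(5.19)²/(6.612)² = 3.4380 bar
P = 28.380 − 3.4380 = 24.94 bar

P ≈ 24.94 bar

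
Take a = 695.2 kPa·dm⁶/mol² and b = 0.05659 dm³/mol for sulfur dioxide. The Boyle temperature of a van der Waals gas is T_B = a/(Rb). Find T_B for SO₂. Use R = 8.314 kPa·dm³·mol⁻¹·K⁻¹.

T_B ≈ 1478 K

For a van der Waals gas the second virial coefficient B₂ = b − a/(RT) vanishes at T_B = a/(Rb).
T_B = 695.2/(8.314×0.05659) = 695.2/0.47049 = 1478 K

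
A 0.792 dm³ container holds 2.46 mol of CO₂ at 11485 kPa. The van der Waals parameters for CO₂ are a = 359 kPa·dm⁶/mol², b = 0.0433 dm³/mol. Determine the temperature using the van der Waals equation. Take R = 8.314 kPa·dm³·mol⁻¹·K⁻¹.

T = (P + a n²/V²)(V − nb)/(nR)
P + a n²/V² = 11485 + (359)(2.46)²/(0.792)² = 14948 kPa
V − nb = 0.792 − (2.46)(0.0433) = 0.68548 dm³
T = (14948)(0.68548)/((2.46)(8.314)) = 501.0 K

T ≈ 501.0 K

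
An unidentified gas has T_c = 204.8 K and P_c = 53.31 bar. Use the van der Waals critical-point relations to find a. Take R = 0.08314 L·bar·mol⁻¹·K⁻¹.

From T_c = 8a/(27Rb) and P_c = a/(27b²): a = 27 R² T_c²/(64 P_c).
a = 27×(0.08314)²×(204.8)²/(64×53.31) = 7827.9/3411.8 = 2.294 L²·bar/mol²

a ≈ 2.294 L²·bar/mol²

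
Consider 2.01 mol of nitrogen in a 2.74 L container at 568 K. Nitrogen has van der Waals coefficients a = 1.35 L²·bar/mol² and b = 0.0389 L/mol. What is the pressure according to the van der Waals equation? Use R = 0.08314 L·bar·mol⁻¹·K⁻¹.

P = nRT/(V − nb) − a n²/V²
nRT/(V − nb) = (2.01)(0.08314)(568)/(2.74 − 2.01×0.0389) = 94.919/2.6618 = 35.660 bar
a n²/V² = (1.35)(2.01)²/(2.74)² = 0.72648 bar
P = 35.660 − 0.72648 = 34.93 bar

P ≈ 34.93 bar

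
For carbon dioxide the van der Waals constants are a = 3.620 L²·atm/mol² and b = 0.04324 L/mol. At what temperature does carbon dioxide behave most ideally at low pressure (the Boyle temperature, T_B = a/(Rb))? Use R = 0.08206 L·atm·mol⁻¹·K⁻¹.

T_B ≈ 1020 K

For a van der Waals gas the second virial coefficient B₂ = b − a/(RT) vanishes at T_B = a/(Rb).
T_B = 3.620/(0.08206×0.04324) = 3.620/0.0035483 = 1020 K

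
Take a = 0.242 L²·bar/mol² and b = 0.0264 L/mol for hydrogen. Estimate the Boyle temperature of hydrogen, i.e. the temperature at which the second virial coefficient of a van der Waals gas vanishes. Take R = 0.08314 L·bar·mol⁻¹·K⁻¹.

For a van der Waals gas the second virial coefficient B₂ = b − a/(RT) vanishes at T_B = a/(Rb).
T_B = 0.242/(0.08314×0.0264) = 0.242/0.0021949 = 110.3 K

T_B ≈ 110.3 K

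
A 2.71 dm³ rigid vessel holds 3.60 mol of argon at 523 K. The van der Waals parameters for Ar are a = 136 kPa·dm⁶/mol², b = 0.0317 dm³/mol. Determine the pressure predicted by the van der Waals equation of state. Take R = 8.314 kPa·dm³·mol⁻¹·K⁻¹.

P = nRT/(V − nb) − a n²/V²
nRT/(V − nb) = (3.60)(8.314)(523)/(2.71 − 3.60×0.0317) = 15654/2.5959 = 6030.3 kPa
a n²/V² = (136)(3.60)²/(2.71)² = 240.00 kPa
P = 6030.3 − 240.00 = 5790 kPa

P ≈ 5790 kPa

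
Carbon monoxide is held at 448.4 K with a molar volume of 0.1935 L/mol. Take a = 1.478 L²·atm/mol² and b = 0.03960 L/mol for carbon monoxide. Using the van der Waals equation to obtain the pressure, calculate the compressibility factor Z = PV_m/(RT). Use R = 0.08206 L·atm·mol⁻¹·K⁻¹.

P = RT/(V_m − b) − a/V_m² = (0.08206)(448.4)/(0.1935 − 0.03960) − 1.478/(0.1935)²
  = 36.796/0.15390 − 39.474 = 239.09 − 39.474 = 199.62 atm
Z = PV_m/(RT) = (199.62)(0.1935)/((0.08206)(448.4)) = 38.626/36.796 = 1.050

Z ≈ 1.050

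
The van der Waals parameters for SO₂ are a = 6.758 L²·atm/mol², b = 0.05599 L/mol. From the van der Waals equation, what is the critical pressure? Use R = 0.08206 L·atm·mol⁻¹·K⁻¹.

For a van der Waals gas, P_c = a/(27b²).
P_c = 6.758/(27×(0.05599)²) = 6.758/0.084642 = 79.84 atm

P_c ≈ 79.84 atm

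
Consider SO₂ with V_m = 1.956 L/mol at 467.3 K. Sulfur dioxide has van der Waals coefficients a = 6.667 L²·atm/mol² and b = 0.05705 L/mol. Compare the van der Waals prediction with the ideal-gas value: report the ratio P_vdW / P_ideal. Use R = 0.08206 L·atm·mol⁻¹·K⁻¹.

Ideal: P_ideal = RT/V_m = (0.08206)(467.3)/1.956 = 19.6046 atm
vdW: P = RT/(V_m − b) − a/V_m² = 38.3466/1.89895 − 6.667/3.82594 = 20.1936 − 1.74258 = 18.4510 atm
Ratio = 18.4510/19.6046 = 0.9412

P_vdW / P_ideal ≈ 0.9412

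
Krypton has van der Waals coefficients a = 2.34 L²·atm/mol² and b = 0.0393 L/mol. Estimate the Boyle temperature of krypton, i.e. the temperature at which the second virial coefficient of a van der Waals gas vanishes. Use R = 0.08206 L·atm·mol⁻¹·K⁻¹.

T_B ≈ 725.6 K

For a van der Waals gas the second virial coefficient B₂ = b − a/(RT) vanishes at T_B = a/(Rb).
T_B = 2.34/(0.08206×0.0393) = 2.34/0.0032250 = 725.6 K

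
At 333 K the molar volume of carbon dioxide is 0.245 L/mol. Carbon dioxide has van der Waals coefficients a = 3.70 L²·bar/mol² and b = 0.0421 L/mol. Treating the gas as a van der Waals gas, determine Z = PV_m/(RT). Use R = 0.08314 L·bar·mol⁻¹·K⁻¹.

Z ≈ 0.6620

P = RT/(V_m − b) − a/V_m² = (0.08314)(333)/(0.245 − 0.0421) − 3.70/(0.245)²
  = 27.686/0.20290 − 61.641 = 136.45 − 61.641 = 74.81 bar
Z = PV_m/(RT) = (74.81)(0.245)/((0.08314)(333)) = 18.328/27.686 = 0.6620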